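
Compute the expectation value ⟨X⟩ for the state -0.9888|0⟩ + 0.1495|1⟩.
-0.2957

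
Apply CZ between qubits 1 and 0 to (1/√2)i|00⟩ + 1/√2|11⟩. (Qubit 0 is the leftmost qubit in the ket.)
(1/√2)i|00⟩ - 1/√2|11⟩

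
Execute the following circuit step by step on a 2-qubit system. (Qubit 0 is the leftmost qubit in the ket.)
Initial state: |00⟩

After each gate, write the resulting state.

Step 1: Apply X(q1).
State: |01⟩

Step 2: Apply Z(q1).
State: -|01⟩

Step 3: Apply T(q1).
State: (-1/√2 - (1/√2)i)|01⟩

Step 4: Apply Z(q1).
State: (1/√2 + (1/√2)i)|01⟩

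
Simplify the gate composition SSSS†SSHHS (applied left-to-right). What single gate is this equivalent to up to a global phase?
S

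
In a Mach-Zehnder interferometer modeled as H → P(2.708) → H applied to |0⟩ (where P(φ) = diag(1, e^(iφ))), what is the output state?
(0.04627 + 0.2101i)|0⟩ + (0.9537 - 0.2101i)|1⟩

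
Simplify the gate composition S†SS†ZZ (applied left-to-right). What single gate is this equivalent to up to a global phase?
S†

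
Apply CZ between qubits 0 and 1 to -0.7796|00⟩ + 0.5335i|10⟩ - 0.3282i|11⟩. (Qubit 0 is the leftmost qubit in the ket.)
-0.7796|00⟩ + 0.5335i|10⟩ + 0.3282i|11⟩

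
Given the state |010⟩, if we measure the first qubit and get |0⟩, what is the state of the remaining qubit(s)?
|10⟩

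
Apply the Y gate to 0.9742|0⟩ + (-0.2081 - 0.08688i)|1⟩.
(-0.08688 + 0.2081i)|0⟩ + 0.9742i|1⟩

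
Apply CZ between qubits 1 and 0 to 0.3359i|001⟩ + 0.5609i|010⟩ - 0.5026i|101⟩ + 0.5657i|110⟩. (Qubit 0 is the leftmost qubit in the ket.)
0.3359i|001⟩ + 0.5609i|010⟩ - 0.5026i|101⟩ - 0.5657i|110⟩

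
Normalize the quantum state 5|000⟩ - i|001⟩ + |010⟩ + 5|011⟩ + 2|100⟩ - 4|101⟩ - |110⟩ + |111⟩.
0.5812|000⟩ - 0.1162i|001⟩ + 0.1162|010⟩ + 0.5812|011⟩ + 0.2325|100⟩ - 0.465|101⟩ - 0.1162|110⟩ + 0.1162|111⟩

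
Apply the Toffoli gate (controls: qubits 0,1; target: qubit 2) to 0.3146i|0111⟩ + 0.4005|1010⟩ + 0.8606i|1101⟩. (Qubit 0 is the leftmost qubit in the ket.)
0.3146i|0111⟩ + 0.4005|1010⟩ + 0.8606i|1111⟩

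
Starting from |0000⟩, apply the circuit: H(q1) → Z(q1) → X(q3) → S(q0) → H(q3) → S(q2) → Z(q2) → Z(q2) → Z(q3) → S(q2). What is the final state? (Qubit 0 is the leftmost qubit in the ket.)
1/2|0000⟩ + 1/2|0001⟩ - 1/2|0100⟩ - 1/2|0101⟩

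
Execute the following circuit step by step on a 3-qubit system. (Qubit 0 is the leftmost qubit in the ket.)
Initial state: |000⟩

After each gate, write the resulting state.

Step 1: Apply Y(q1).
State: i|010⟩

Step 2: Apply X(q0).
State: i|110⟩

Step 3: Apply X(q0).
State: i|010⟩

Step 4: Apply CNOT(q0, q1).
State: i|010⟩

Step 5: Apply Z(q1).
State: -i|010⟩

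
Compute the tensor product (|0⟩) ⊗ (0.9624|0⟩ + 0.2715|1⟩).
0.9624|00⟩ + 0.2715|01⟩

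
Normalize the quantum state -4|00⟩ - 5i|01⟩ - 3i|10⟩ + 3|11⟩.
-0.5208|00⟩ - 0.6509i|01⟩ - 0.3906i|10⟩ + 0.3906|11⟩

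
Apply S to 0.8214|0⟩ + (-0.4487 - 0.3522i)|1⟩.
0.8214|0⟩ + (0.3522 - 0.4487i)|1⟩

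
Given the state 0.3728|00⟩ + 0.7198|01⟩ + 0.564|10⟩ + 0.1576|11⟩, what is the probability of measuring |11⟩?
0.02484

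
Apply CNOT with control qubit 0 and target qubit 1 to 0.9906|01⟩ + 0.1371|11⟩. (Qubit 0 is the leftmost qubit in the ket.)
0.9906|01⟩ + 0.1371|10⟩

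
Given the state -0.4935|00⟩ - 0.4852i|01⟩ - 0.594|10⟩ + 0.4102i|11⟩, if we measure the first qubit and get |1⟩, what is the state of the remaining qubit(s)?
-0.8229|0⟩ + 0.5682i|1⟩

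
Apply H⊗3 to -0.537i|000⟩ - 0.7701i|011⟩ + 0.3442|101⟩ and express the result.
(0.1217 - 0.4621i)|000⟩ + (-0.1217 + 0.08241i)|001⟩ + (0.1217 + 0.08241i)|010⟩ + (-0.1217 - 0.4621i)|011⟩ + (-0.1217 - 0.4621i)|100⟩ + (0.1217 + 0.08241i)|101⟩ + (-0.1217 + 0.08241i)|110⟩ + (0.1217 - 0.4621i)|111⟩

H⊗3 gives amp(|y⟩) = (1/2√2) Σ_x (−1)^(x·y) amp(|x⟩), where x·y is the number of positions in which both x and y have a 1.
|000⟩: (-0.537i - 0.7701i + 0.3442)/(2√2) = (0.1217 - 0.4621i)
|001⟩: (-0.537i + 0.7701i - 0.3442)/(2√2) = (-0.1217 + 0.08241i)
|010⟩: (-0.537i + 0.7701i + 0.3442)/(2√2) = (0.1217 + 0.08241i)
|011⟩: (-0.537i - 0.7701i - 0.3442)/(2√2) = (-0.1217 - 0.4621i)
|100⟩: (-0.537i - 0.7701i - 0.3442)/(2√2) = (-0.1217 - 0.4621i)
|101⟩: (-0.537i + 0.7701i + 0.3442)/(2√2) = (0.1217 + 0.08241i)
|110⟩: (-0.537i + 0.7701i - 0.3442)/(2√2) = (-0.1217 + 0.08241i)
|111⟩: (-0.537i - 0.7701i + 0.3442)/(2√2) = (0.1217 - 0.4621i)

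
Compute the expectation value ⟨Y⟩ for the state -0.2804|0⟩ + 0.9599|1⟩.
0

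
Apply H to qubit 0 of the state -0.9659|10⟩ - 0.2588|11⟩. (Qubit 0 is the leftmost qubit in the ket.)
-0.683|00⟩ - 0.183|01⟩ + 0.683|10⟩ + 0.183|11⟩

H on qubit 0 mixes each pair of kets that differ only in qubit 0: amplitudes (a, b) of (|…0…⟩, |…1…⟩) become ((a + b)/√2, (a − b)/√2). Kets absent from the input have amplitude 0.
(|00⟩, |10⟩): (a, b) = (0, -0.9659) → (-0.683, 0.683)
(|01⟩, |11⟩): (a, b) = (0, -0.2588) → (-0.183, 0.183)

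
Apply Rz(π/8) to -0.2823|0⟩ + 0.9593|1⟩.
(-0.2769 + 0.05507i)|0⟩ + (0.9409 + 0.1872i)|1⟩

Rz(π/8) = [[e^(−iθ/2), 0], [0, e^(iθ/2)]] with e^(±iθ/2) = cos(θ/2) ± i·sin(θ/2); θ = π/8, cos(θ/2) ≈ 0.980785, sin(θ/2) ≈ 0.19509.
With a = amp(|0⟩) = -0.2823 and b = amp(|1⟩) = 0.9593:
new amp(|0⟩) = (0.980785 - 0.19509i)·a = (-0.2769 + 0.05507i)
new amp(|1⟩) = (0.980785 + 0.19509i)·b = (0.9409 + 0.1872i)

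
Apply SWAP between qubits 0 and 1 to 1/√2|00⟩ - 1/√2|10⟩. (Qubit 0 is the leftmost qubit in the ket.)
1/√2|00⟩ - 1/√2|01⟩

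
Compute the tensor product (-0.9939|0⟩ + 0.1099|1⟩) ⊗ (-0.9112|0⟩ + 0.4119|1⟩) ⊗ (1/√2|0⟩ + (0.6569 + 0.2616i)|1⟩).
0.6404|000⟩ + (0.5949 + 0.2369i)|001⟩ - 0.2895|010⟩ + (-0.2689 - 0.1071i)|011⟩ - 0.07081|100⟩ + (-0.06578 - 0.0262i)|101⟩ + 0.03201|110⟩ + (0.02974 + 0.01184i)|111⟩

amp(|b₁b₂…⟩) = product of the factor amplitudes for bits b₁, b₂, …; only kets whose every factor amplitude is nonzero survive.
|000⟩: (-0.9939)(-0.9112)(1/√2) = 0.6404
|001⟩: (-0.9939)(-0.9112)(0.6569 + 0.2616i) = (0.5949 + 0.2369i)
|010⟩: (-0.9939)(0.4119)(1/√2) = -0.2895
|011⟩: (-0.9939)(0.4119)(0.6569 + 0.2616i) = (-0.2689 - 0.1071i)
|100⟩: (0.1099)(-0.9112)(1/√2) = -0.07081
|101⟩: (0.1099)(-0.9112)(0.6569 + 0.2616i) = (-0.06578 - 0.0262i)
|110⟩: (0.1099)(0.4119)(1/√2) = 0.03201
|111⟩: (0.1099)(0.4119)(0.6569 + 0.2616i) = (0.02974 + 0.01184i)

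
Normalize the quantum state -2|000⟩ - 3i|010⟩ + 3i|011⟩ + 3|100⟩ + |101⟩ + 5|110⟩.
-0.2649|000⟩ - 0.3974i|010⟩ + 0.3974i|011⟩ + 0.3974|100⟩ + 0.1325|101⟩ + 0.6623|110⟩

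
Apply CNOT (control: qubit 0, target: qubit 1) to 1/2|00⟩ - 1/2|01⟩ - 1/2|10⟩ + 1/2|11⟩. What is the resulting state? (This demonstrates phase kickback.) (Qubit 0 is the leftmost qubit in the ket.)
1/2|00⟩ - 1/2|01⟩ + 1/2|10⟩ - 1/2|11⟩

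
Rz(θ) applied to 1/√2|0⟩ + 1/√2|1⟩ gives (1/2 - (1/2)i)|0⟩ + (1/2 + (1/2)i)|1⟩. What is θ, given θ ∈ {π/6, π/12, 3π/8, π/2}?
π/2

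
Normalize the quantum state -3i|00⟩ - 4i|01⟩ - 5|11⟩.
-0.4243i|00⟩ - 0.5657i|01⟩ - 1/√2|11⟩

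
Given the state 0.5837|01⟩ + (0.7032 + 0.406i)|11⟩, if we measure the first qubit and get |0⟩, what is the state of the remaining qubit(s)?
|1⟩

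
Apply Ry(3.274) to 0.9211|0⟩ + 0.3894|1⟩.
-0.4495|0⟩ + 0.8933|1⟩

Ry(3.274) = [[cos(θ/2), −sin(θ/2)], [sin(θ/2), cos(θ/2)]]; θ = 3.274, cos(θ/2) ≈ -0.0661553, sin(θ/2) ≈ 0.997809.
With a = amp(|0⟩) = 0.9211 and b = amp(|1⟩) = 0.3894:
new amp(|0⟩) = (-0.0661553)·a + (-0.997809)·b = -0.4495
new amp(|1⟩) = (0.997809)·a + (-0.0661553)·b = 0.8933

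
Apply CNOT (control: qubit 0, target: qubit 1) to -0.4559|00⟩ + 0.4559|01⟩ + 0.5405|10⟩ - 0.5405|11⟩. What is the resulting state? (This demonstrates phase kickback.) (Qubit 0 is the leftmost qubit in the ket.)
-0.4559|00⟩ + 0.4559|01⟩ - 0.5405|10⟩ + 0.5405|11⟩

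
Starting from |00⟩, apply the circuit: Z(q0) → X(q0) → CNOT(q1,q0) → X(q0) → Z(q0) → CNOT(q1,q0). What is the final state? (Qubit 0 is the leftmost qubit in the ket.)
|00⟩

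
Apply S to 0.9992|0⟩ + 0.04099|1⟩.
0.9992|0⟩ + 0.04099i|1⟩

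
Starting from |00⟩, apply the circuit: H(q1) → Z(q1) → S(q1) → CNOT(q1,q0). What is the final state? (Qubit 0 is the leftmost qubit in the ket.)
1/√2|00⟩ - (1/√2)i|11⟩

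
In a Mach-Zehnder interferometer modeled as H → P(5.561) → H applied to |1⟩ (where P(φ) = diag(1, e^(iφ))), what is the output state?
(0.1248 + 0.3305i)|0⟩ + (0.8752 - 0.3305i)|1⟩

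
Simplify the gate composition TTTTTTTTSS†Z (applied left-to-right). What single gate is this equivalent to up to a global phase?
Z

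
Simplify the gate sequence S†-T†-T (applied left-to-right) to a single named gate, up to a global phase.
S†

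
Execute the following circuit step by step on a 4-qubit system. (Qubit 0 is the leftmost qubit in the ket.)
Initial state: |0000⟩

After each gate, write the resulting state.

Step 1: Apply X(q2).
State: |0010⟩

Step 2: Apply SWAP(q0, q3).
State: |0010⟩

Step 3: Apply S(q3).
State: |0010⟩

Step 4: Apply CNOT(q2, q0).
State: |1010⟩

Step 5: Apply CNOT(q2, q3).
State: |1011⟩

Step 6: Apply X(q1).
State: |1111⟩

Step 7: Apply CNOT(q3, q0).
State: |0111⟩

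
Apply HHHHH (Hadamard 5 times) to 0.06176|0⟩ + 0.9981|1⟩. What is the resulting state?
0.7494|0⟩ - 0.6621|1⟩

H² = I, so H^5 = H: a single Hadamard. With (a, b) = (0.06176, 0.9981), H gives ((a + b)/√2, (a − b)/√2) = (0.7494, -0.6621).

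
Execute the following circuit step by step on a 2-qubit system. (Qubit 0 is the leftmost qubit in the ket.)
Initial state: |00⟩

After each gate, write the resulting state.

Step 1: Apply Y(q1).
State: i|01⟩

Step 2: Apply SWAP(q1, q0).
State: i|10⟩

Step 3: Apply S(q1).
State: i|10⟩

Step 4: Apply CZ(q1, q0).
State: i|10⟩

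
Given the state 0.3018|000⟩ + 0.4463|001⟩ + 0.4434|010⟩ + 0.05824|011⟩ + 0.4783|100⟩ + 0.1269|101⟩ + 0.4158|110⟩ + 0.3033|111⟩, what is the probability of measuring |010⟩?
0.1966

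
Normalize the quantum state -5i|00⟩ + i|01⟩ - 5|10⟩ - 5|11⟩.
-0.5735i|00⟩ + 0.1147i|01⟩ - 0.5735|10⟩ - 0.5735|11⟩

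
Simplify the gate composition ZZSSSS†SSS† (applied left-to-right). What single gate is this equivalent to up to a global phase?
S†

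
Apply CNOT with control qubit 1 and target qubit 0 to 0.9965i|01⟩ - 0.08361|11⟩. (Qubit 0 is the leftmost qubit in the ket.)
-0.08361|01⟩ + 0.9965i|11⟩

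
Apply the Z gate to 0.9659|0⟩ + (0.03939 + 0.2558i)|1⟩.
0.9659|0⟩ + (-0.03939 - 0.2558i)|1⟩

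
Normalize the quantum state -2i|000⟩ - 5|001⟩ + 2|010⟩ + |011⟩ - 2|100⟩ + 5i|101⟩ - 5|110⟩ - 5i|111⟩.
-0.1881i|000⟩ - 0.4704|001⟩ + 0.1881|010⟩ + 0.09407|011⟩ - 0.1881|100⟩ + 0.4704i|101⟩ - 0.4704|110⟩ - 0.4704i|111⟩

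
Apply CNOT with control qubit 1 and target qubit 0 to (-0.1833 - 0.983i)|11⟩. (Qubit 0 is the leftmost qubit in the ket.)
(-0.1833 - 0.983i)|01⟩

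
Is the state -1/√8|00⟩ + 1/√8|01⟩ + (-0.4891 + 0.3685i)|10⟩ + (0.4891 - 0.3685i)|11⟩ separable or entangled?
Separable

Writing the state as a|00⟩ + b|01⟩ + c|10⟩ + d|11⟩, it is a product state iff ad − bc = 0.
Here (a, b, c, d) = (-1/√8, 1/√8, (-0.4891 + 0.3685i), (0.4891 - 0.3685i)): ad − bc = (-1/√8)(0.4891 - 0.3685i) − (1/√8)(-0.4891 + 0.3685i) = 0, so the state is separable.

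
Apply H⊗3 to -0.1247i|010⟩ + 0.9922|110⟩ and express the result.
(0.3508 - 0.04409i)|000⟩ + (0.3508 - 0.04409i)|001⟩ + (-0.3508 + 0.04409i)|010⟩ + (-0.3508 + 0.04409i)|011⟩ + (-0.3508 - 0.04409i)|100⟩ + (-0.3508 - 0.04409i)|101⟩ + (0.3508 + 0.04409i)|110⟩ + (0.3508 + 0.04409i)|111⟩

H⊗3 gives amp(|y⟩) = (1/2√2) Σ_x (−1)^(x·y) amp(|x⟩), where x·y is the number of positions in which both x and y have a 1.
|000⟩: (-0.1247i + 0.9922)/(2√2) = (0.3508 - 0.04409i)
|001⟩: (-0.1247i + 0.9922)/(2√2) = (0.3508 - 0.04409i)
|010⟩: (0.1247i - 0.9922)/(2√2) = (-0.3508 + 0.04409i)
|011⟩: (0.1247i - 0.9922)/(2√2) = (-0.3508 + 0.04409i)
|100⟩: (-0.1247i - 0.9922)/(2√2) = (-0.3508 - 0.04409i)
|101⟩: (-0.1247i - 0.9922)/(2√2) = (-0.3508 - 0.04409i)
|110⟩: (0.1247i + 0.9922)/(2√2) = (0.3508 + 0.04409i)
|111⟩: (0.1247i + 0.9922)/(2√2) = (0.3508 + 0.04409i)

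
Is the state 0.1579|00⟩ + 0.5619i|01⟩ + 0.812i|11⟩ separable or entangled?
Entangled

Writing the state as a|00⟩ + b|01⟩ + c|10⟩ + d|11⟩, it is a product state iff ad − bc = 0.
Here (a, b, c, d) = (0.1579, 0.5619i, 0, 0.812i): ad − bc = (0.1579)(0.812i) − (0.5619i)(0) = 0.1282i ≠ 0, so the state is entangled.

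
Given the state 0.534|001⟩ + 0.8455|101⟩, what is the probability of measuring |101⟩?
0.7149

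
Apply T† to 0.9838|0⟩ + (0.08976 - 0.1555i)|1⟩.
0.9838|0⟩ + (-0.04649 - 0.1734i)|1⟩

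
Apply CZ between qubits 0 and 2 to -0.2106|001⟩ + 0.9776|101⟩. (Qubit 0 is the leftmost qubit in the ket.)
-0.2106|001⟩ - 0.9776|101⟩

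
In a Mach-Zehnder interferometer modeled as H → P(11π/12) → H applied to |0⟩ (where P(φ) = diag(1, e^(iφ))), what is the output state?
(0.01704 + 0.1294i)|0⟩ + (0.983 - 0.1294i)|1⟩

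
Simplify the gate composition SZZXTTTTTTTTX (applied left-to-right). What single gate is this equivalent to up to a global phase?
S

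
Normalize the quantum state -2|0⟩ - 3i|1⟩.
-0.5547|0⟩ - 0.8321i|1⟩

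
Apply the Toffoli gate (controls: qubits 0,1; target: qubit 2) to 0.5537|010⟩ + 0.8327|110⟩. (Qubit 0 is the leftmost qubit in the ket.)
0.5537|010⟩ + 0.8327|111⟩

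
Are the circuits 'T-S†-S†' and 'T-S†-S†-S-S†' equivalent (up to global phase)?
Yes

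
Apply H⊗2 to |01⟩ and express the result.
1/2|00⟩ - 1/2|01⟩ + 1/2|10⟩ - 1/2|11⟩

H⊗2 gives amp(|y⟩) = (1/2) Σ_x (−1)^(x·y) amp(|x⟩), where x·y is the number of positions in which both x and y have a 1.
|00⟩: (1)/2 = 1/2
|01⟩: (-1)/2 = -1/2
|10⟩: (1)/2 = 1/2
|11⟩: (-1)/2 = -1/2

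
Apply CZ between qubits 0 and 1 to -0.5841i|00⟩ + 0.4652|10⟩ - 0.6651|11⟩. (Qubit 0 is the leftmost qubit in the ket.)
-0.5841i|00⟩ + 0.4652|10⟩ + 0.6651|11⟩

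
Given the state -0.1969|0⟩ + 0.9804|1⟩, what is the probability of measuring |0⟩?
0.03877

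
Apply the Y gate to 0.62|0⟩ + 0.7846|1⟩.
-0.7846i|0⟩ + 0.62i|1⟩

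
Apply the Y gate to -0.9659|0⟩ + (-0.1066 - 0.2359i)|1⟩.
(-0.2359 + 0.1066i)|0⟩ - 0.9659i|1⟩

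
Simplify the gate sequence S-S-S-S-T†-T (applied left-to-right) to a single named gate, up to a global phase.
I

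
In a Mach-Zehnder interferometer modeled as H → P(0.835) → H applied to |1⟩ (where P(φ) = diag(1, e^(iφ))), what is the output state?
(0.1644 - 0.3706i)|0⟩ + (0.8356 + 0.3706i)|1⟩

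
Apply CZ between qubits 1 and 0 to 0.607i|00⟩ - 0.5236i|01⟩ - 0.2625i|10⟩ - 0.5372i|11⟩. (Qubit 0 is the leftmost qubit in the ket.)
0.607i|00⟩ - 0.5236i|01⟩ - 0.2625i|10⟩ + 0.5372i|11⟩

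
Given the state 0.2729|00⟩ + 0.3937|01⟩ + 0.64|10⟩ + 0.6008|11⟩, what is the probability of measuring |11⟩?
0.361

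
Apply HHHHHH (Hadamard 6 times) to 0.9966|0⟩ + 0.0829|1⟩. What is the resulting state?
0.9966|0⟩ + 0.0829|1⟩

H² = I, so an even number of Hadamards cancels: H^6 = I and the state is unchanged.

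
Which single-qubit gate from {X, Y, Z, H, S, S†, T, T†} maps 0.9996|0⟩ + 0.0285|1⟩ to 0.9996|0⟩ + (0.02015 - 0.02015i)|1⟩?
T†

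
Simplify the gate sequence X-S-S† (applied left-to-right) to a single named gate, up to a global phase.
X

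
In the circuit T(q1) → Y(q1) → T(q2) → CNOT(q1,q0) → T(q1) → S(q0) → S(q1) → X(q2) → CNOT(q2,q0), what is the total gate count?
9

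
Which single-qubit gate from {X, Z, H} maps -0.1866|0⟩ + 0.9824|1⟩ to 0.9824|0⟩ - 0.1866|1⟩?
X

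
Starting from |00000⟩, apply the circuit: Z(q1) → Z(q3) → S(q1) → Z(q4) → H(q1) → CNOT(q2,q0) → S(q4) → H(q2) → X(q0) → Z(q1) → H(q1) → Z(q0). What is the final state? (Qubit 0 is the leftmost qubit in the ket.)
-1/√2|11000⟩ - 1/√2|11100⟩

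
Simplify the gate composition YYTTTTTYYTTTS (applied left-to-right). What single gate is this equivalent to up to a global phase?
S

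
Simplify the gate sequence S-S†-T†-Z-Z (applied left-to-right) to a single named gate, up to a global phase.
T†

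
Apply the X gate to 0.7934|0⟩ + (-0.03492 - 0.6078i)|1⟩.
(-0.03492 - 0.6078i)|0⟩ + 0.7934|1⟩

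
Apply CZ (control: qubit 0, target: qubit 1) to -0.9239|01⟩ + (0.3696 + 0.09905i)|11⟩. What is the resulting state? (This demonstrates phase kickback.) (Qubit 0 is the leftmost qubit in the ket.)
-0.9239|01⟩ + (-0.3696 - 0.09905i)|11⟩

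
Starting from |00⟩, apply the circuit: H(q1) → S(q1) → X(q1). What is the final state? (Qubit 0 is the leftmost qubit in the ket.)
(1/√2)i|00⟩ + 1/√2|01⟩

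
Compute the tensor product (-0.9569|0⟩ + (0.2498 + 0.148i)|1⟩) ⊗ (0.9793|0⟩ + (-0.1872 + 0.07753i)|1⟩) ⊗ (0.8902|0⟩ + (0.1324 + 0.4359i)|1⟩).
-0.8342|000⟩ + (-0.1241 - 0.4085i)|001⟩ + (0.1595 - 0.06604i)|010⟩ + (0.05606 + 0.06826i)|011⟩ + (0.2178 + 0.129i)|100⟩ + (-0.03079 + 0.1258i)|101⟩ + (-0.05184 - 0.007423i)|110⟩ + (-0.004076 - 0.02649i)|111⟩

amp(|b₁b₂…⟩) = product of the factor amplitudes for bits b₁, b₂, …; only kets whose every factor amplitude is nonzero survive.
|000⟩: (-0.9569)(0.9793)(0.8902) = -0.8342
|001⟩: (-0.9569)(0.9793)(0.1324 + 0.4359i) = (-0.1241 - 0.4085i)
|010⟩: (-0.9569)(-0.1872 + 0.07753i)(0.8902) = (0.1595 - 0.06604i)
|011⟩: (-0.9569)(-0.1872 + 0.07753i)(0.1324 + 0.4359i) = (0.05606 + 0.06826i)
|100⟩: (0.2498 + 0.148i)(0.9793)(0.8902) = (0.2178 + 0.129i)
|101⟩: (0.2498 + 0.148i)(0.9793)(0.1324 + 0.4359i) = (-0.03079 + 0.1258i)
|110⟩: (0.2498 + 0.148i)(-0.1872 + 0.07753i)(0.8902) = (-0.05184 - 0.007423i)
|111⟩: (0.2498 + 0.148i)(-0.1872 + 0.07753i)(0.1324 + 0.4359i) = (-0.004076 - 0.02649i)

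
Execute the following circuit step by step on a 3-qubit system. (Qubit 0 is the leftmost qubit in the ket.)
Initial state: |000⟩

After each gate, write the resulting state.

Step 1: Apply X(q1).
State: |010⟩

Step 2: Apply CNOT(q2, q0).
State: |010⟩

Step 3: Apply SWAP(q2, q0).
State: |010⟩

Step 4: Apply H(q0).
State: 1/√2|010⟩ + 1/√2|110⟩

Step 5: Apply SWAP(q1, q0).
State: 1/√2|100⟩ + 1/√2|110⟩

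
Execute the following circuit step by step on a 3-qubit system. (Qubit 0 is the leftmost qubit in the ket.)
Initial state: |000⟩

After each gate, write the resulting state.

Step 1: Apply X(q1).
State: |010⟩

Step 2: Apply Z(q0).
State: |010⟩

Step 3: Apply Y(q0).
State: i|110⟩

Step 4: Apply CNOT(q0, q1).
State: i|100⟩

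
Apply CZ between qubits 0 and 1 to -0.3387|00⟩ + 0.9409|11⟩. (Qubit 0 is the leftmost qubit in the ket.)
-0.3387|00⟩ - 0.9409|11⟩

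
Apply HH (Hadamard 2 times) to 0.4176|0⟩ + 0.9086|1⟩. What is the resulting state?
0.4176|0⟩ + 0.9086|1⟩

H² = I, so an even number of Hadamards cancels: H^2 = I and the state is unchanged.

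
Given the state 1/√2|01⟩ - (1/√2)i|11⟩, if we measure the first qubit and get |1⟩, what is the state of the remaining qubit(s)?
-i|1⟩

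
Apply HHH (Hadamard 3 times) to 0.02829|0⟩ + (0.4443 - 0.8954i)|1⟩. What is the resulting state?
(0.3342 - 0.6331i)|0⟩ + (-0.2942 + 0.6331i)|1⟩

H² = I, so H^3 = H: a single Hadamard. With (a, b) = (0.02829, (0.4443 - 0.8954i)), H gives ((a + b)/√2, (a − b)/√2) = ((0.3342 - 0.6331i), (-0.2942 + 0.6331i)).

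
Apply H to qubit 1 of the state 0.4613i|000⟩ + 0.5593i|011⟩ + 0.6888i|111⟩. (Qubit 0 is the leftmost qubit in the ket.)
0.3262i|000⟩ + 0.3955i|001⟩ + 0.3262i|010⟩ - 0.3955i|011⟩ + 0.4871i|101⟩ - 0.4871i|111⟩

H on qubit 1 mixes each pair of kets that differ only in qubit 1: amplitudes (a, b) of (|…0…⟩, |…1…⟩) become ((a + b)/√2, (a − b)/√2). Kets absent from the input have amplitude 0.
(|000⟩, |010⟩): (a, b) = (0.4613i, 0) → (0.3262i, 0.3262i)
(|001⟩, |011⟩): (a, b) = (0, 0.5593i) → (0.3955i, -0.3955i)
(|101⟩, |111⟩): (a, b) = (0, 0.6888i) → (0.4871i, -0.4871i)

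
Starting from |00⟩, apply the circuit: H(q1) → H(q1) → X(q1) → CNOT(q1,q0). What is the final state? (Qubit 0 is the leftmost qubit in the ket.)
|11⟩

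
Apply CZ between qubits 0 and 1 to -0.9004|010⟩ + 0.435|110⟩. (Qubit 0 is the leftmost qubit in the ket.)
-0.9004|010⟩ - 0.435|110⟩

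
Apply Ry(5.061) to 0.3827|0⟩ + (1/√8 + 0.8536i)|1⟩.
(-0.5163 - 0.4898i)|0⟩ + (-0.06999 - 0.6991i)|1⟩

Ry(5.061) = [[cos(θ/2), −sin(θ/2)], [sin(θ/2), cos(θ/2)]]; θ = 5.061, cos(θ/2) ≈ -0.819022, sin(θ/2) ≈ 0.573763.
With a = amp(|0⟩) = 0.3827 and b = amp(|1⟩) = (1/√8 + 0.8536i):
new amp(|0⟩) = (-0.819022)·a + (-0.573763)·b = (-0.5163 - 0.4898i)
new amp(|1⟩) = (0.573763)·a + (-0.819022)·b = (-0.06999 - 0.6991i)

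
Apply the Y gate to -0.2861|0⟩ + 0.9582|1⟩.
-0.9582i|0⟩ - 0.2861i|1⟩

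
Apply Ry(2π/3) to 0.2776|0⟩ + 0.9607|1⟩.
-0.6932|0⟩ + 0.7208|1⟩

Ry(2π/3) = [[cos(θ/2), −sin(θ/2)], [sin(θ/2), cos(θ/2)]]; θ = 2π/3, cos(θ/2) ≈ 0.5, sin(θ/2) ≈ 0.866025.
With a = amp(|0⟩) = 0.2776 and b = amp(|1⟩) = 0.9607:
new amp(|0⟩) = (0.5)·a + (-0.866025)·b = -0.6932
new amp(|1⟩) = (0.866025)·a + (0.5)·b = 0.7208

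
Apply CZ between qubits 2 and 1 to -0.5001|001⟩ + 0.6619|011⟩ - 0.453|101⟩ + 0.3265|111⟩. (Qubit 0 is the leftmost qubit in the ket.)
-0.5001|001⟩ - 0.6619|011⟩ - 0.453|101⟩ - 0.3265|111⟩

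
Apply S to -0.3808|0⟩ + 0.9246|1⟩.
-0.3808|0⟩ + 0.9246i|1⟩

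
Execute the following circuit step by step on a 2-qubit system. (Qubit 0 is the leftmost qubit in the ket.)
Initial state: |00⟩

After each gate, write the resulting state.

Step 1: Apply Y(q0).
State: i|10⟩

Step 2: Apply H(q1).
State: (1/√2)i|10⟩ + (1/√2)i|11⟩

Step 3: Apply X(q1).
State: (1/√2)i|10⟩ + (1/√2)i|11⟩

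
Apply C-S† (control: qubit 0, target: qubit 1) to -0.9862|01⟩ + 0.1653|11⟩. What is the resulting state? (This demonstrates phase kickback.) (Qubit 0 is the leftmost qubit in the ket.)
-0.9862|01⟩ - 0.1653i|11⟩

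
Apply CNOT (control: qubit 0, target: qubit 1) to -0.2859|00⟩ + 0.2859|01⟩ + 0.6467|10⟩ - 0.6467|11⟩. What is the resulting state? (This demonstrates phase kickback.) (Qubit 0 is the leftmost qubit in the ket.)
-0.2859|00⟩ + 0.2859|01⟩ - 0.6467|10⟩ + 0.6467|11⟩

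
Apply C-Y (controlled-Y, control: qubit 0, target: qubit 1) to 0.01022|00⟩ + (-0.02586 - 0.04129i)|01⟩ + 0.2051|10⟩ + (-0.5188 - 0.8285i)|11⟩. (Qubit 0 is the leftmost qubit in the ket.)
0.01022|00⟩ + (-0.02586 - 0.04129i)|01⟩ + (-0.8285 + 0.5188i)|10⟩ + 0.2051i|11⟩

C-Y leaves the control-|0⟩ kets |00⟩, |01⟩ unchanged and applies Y to qubit 1 on the control-|1⟩ pair (|10⟩, |11⟩).
Y = [[0, -i], [i, 0]].
With a = amp(|10⟩) = 0.2051 and b = amp(|11⟩) = (-0.5188 - 0.8285i):
new amp(|10⟩) = (-i)·b = (-0.8285 + 0.5188i)
new amp(|11⟩) = (i)·a = 0.2051i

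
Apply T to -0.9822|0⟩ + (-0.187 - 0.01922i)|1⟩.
-0.9822|0⟩ + (-0.1186 - 0.1458i)|1⟩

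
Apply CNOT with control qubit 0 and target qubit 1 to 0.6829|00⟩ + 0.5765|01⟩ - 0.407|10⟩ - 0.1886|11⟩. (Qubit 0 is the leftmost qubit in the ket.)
0.6829|00⟩ + 0.5765|01⟩ - 0.1886|10⟩ - 0.407|11⟩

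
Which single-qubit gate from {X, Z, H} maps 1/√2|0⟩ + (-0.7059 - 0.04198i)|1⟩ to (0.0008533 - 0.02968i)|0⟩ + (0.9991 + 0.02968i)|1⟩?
H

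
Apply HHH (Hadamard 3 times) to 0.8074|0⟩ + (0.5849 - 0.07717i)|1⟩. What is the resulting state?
(0.9845 - 0.05457i)|0⟩ + (0.1573 + 0.05457i)|1⟩

H² = I, so H^3 = H: a single Hadamard. With (a, b) = (0.8074, (0.5849 - 0.07717i)), H gives ((a + b)/√2, (a − b)/√2) = ((0.9845 - 0.05457i), (0.1573 + 0.05457i)).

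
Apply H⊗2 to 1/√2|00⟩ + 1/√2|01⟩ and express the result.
1/√2|00⟩ + 1/√2|10⟩

H⊗2 gives amp(|y⟩) = (1/2) Σ_x (−1)^(x·y) amp(|x⟩), where x·y is the number of positions in which both x and y have a 1.
|00⟩: (1/√2 + 1/√2)/2 = 1/√2
|01⟩: (1/√2 - 1/√2)/2 = 0
|10⟩: (1/√2 + 1/√2)/2 = 1/√2
|11⟩: (1/√2 - 1/√2)/2 = 0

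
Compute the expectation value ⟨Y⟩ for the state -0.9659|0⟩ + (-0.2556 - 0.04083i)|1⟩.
0.07888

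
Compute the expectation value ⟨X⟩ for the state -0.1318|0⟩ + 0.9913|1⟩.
-0.2613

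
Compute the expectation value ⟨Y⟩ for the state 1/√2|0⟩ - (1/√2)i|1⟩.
-1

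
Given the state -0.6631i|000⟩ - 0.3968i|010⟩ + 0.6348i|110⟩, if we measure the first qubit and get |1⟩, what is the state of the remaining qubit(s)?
i|10⟩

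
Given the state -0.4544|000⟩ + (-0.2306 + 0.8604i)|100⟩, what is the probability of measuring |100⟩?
0.7935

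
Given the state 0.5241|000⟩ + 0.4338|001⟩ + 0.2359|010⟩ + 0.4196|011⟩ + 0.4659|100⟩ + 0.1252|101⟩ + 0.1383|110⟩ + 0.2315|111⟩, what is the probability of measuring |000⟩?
0.2747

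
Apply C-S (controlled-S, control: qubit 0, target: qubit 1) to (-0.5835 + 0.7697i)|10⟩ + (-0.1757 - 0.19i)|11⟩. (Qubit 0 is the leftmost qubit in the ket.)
(-0.5835 + 0.7697i)|10⟩ + (0.19 - 0.1757i)|11⟩

C-S leaves the control-|0⟩ kets |00⟩, |01⟩ unchanged and applies S to qubit 1 on the control-|1⟩ pair (|10⟩, |11⟩).
S = [[1, 0], [0, i]].
With a = amp(|10⟩) = (-0.5835 + 0.7697i) and b = amp(|11⟩) = (-0.1757 - 0.19i):
new amp(|10⟩) = (1)·a = (-0.5835 + 0.7697i)
new amp(|11⟩) = (i)·b = (0.19 - 0.1757i)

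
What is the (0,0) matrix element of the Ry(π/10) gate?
0.9877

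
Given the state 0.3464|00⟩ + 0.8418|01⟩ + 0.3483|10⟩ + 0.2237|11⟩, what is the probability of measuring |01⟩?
0.7086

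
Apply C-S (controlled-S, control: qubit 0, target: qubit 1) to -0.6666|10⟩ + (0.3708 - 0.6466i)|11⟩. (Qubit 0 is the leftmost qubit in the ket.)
-0.6666|10⟩ + (0.6466 + 0.3708i)|11⟩

C-S leaves the control-|0⟩ kets |00⟩, |01⟩ unchanged and applies S to qubit 1 on the control-|1⟩ pair (|10⟩, |11⟩).
S = [[1, 0], [0, i]].
With a = amp(|10⟩) = -0.6666 and b = amp(|11⟩) = (0.3708 - 0.6466i):
new amp(|10⟩) = (1)·a = -0.6666
new amp(|11⟩) = (i)·b = (0.6466 + 0.3708i)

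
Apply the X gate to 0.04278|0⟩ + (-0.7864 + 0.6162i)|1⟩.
(-0.7864 + 0.6162i)|0⟩ + 0.04278|1⟩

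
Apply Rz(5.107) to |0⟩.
(-0.832 - 0.5548i)|0⟩

Rz(5.107) = [[e^(−iθ/2), 0], [0, e^(iθ/2)]] with e^(±iθ/2) = cos(θ/2) ± i·sin(θ/2); θ = 5.107, cos(θ/2) ≈ -0.832, sin(θ/2) ≈ 0.554775.
With a = amp(|0⟩) = 1 and b = amp(|1⟩) = 0:
new amp(|0⟩) = (-0.832 - 0.554775i)·a = (-0.832 - 0.5548i)
new amp(|1⟩) = (-0.832 + 0.554775i)·b = 0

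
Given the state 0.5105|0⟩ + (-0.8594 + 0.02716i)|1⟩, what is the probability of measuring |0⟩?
0.2606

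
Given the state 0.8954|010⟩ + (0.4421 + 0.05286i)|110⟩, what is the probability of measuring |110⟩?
0.1982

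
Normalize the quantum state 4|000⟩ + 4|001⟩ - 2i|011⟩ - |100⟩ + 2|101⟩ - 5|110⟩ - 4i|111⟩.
0.4417|000⟩ + 0.4417|001⟩ - 0.2209i|011⟩ - 0.1104|100⟩ + 0.2209|101⟩ - 0.5522|110⟩ - 0.4417i|111⟩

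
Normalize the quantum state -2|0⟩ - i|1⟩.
-0.8944|0⟩ - (1/√5)i|1⟩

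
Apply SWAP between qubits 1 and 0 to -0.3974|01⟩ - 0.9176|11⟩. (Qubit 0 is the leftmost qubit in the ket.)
-0.3974|10⟩ - 0.9176|11⟩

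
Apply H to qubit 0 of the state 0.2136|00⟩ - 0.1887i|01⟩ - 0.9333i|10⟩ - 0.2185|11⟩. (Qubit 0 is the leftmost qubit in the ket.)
(0.151 - 0.6599i)|00⟩ + (-0.1545 - 0.1334i)|01⟩ + (0.151 + 0.6599i)|10⟩ + (0.1545 - 0.1334i)|11⟩

H on qubit 0 mixes each pair of kets that differ only in qubit 0: amplitudes (a, b) of (|…0…⟩, |…1…⟩) become ((a + b)/√2, (a − b)/√2). Kets absent from the input have amplitude 0.
(|00⟩, |10⟩): (a, b) = (0.2136, -0.9333i) → ((0.151 - 0.6599i), (0.151 + 0.6599i))
(|01⟩, |11⟩): (a, b) = (-0.1887i, -0.2185) → ((-0.1545 - 0.1334i), (0.1545 - 0.1334i))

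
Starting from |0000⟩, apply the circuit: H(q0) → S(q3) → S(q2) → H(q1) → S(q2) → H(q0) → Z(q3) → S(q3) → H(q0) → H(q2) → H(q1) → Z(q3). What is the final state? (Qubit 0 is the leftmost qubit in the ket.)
1/2|0000⟩ + 1/2|0010⟩ + 1/2|1000⟩ + 1/2|1010⟩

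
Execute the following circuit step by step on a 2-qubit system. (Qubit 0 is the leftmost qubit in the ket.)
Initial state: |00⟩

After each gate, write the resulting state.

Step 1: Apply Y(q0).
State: i|10⟩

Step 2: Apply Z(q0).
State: -i|10⟩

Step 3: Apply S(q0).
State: |10⟩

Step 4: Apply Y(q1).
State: i|11⟩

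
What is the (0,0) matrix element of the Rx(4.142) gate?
-0.4796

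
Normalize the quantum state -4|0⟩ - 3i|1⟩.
-0.8|0⟩ - 0.6i|1⟩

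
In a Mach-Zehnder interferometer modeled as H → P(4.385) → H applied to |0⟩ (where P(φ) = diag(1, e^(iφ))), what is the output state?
(0.3392 - 0.4734i)|0⟩ + (0.6608 + 0.4734i)|1⟩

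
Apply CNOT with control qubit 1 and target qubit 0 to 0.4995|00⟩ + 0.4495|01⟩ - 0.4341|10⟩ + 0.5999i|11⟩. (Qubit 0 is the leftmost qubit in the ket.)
0.4995|00⟩ + 0.5999i|01⟩ - 0.4341|10⟩ + 0.4495|11⟩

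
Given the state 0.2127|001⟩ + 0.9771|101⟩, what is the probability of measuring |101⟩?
0.9547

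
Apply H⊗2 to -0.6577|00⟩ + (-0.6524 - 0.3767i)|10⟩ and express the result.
(-0.6551 - 0.1884i)|00⟩ + (-0.6551 - 0.1884i)|01⟩ + (-0.00265 + 0.1884i)|10⟩ + (-0.00265 + 0.1884i)|11⟩

H⊗2 gives amp(|y⟩) = (1/2) Σ_x (−1)^(x·y) amp(|x⟩), where x·y is the number of positions in which both x and y have a 1.
|00⟩: (-0.6577 + (-0.6524 - 0.3767i))/2 = (-0.6551 - 0.1884i)
|01⟩: (-0.6577 + (-0.6524 - 0.3767i))/2 = (-0.6551 - 0.1884i)
|10⟩: (-0.6577 - (-0.6524 - 0.3767i))/2 = (-0.00265 + 0.1884i)
|11⟩: (-0.6577 - (-0.6524 - 0.3767i))/2 = (-0.00265 + 0.1884i)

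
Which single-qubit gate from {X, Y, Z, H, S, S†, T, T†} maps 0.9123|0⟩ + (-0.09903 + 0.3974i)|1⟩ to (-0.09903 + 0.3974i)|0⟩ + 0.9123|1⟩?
X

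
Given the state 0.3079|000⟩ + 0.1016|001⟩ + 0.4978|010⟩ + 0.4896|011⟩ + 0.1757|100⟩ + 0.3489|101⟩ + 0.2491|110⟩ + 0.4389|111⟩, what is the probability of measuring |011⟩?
0.2397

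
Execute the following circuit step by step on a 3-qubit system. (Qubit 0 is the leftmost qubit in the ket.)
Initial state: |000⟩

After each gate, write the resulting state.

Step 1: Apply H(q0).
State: 1/√2|000⟩ + 1/√2|100⟩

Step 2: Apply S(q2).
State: 1/√2|000⟩ + 1/√2|100⟩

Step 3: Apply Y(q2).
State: (1/√2)i|001⟩ + (1/√2)i|101⟩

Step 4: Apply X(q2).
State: (1/√2)i|000⟩ + (1/√2)i|100⟩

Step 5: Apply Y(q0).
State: 1/√2|000⟩ - 1/√2|100⟩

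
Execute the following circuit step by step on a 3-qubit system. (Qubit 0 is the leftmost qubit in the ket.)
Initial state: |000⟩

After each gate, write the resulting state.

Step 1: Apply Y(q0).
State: i|100⟩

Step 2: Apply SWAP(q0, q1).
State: i|010⟩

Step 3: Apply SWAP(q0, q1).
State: i|100⟩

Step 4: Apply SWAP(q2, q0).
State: i|001⟩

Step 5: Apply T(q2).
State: (-1/√2 + (1/√2)i)|001⟩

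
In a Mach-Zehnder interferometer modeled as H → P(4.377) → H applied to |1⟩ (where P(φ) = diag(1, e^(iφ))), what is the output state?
(0.6646 + 0.4721i)|0⟩ + (0.3354 - 0.4721i)|1⟩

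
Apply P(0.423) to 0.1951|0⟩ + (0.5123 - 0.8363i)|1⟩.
0.1951|0⟩ + (0.8104 - 0.5523i)|1⟩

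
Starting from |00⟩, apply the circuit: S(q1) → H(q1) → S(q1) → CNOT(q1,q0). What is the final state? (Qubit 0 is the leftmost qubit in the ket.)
1/√2|00⟩ + (1/√2)i|11⟩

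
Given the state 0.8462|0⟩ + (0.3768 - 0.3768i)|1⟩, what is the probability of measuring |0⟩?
0.7161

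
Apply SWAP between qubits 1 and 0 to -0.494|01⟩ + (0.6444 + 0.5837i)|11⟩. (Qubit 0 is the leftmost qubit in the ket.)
-0.494|10⟩ + (0.6444 + 0.5837i)|11⟩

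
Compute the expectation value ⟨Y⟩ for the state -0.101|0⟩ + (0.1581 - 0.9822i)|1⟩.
0.1984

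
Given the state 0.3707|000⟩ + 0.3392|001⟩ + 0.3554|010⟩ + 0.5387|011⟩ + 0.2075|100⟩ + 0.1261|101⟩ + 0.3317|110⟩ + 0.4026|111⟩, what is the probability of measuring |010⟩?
0.1263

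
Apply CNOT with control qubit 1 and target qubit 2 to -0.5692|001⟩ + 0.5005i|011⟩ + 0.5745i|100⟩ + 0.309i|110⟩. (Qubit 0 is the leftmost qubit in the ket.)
-0.5692|001⟩ + 0.5005i|010⟩ + 0.5745i|100⟩ + 0.309i|111⟩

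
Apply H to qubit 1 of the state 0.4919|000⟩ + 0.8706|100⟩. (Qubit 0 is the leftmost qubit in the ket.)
0.3478|000⟩ + 0.3478|010⟩ + 0.6156|100⟩ + 0.6156|110⟩

H on qubit 1 mixes each pair of kets that differ only in qubit 1: amplitudes (a, b) of (|…0…⟩, |…1…⟩) become ((a + b)/√2, (a − b)/√2). Kets absent from the input have amplitude 0.
(|000⟩, |010⟩): (a, b) = (0.4919, 0) → (0.3478, 0.3478)
(|100⟩, |110⟩): (a, b) = (0.8706, 0) → (0.6156, 0.6156)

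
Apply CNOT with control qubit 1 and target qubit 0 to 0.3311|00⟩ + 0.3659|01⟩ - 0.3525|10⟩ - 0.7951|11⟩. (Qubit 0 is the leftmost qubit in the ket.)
0.3311|00⟩ - 0.7951|01⟩ - 0.3525|10⟩ + 0.3659|11⟩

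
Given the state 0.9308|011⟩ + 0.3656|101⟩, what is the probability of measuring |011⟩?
0.8664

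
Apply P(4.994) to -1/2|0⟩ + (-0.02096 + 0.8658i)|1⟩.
-1/2|0⟩ + (0.8259 + 0.2607i)|1⟩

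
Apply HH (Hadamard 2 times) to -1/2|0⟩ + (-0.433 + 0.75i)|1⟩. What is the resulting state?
-1/2|0⟩ + (-0.433 + 0.75i)|1⟩

H² = I, so an even number of Hadamards cancels: H^2 = I and the state is unchanged.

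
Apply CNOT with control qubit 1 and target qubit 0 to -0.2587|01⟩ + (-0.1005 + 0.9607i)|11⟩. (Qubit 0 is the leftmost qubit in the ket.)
(-0.1005 + 0.9607i)|01⟩ - 0.2587|11⟩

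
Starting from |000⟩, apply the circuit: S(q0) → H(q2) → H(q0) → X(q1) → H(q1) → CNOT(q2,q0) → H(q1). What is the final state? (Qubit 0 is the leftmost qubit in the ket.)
1/2|010⟩ + 1/2|011⟩ + 1/2|110⟩ + 1/2|111⟩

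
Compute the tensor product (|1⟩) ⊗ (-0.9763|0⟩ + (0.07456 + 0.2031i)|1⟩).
-0.9763|10⟩ + (0.07456 + 0.2031i)|11⟩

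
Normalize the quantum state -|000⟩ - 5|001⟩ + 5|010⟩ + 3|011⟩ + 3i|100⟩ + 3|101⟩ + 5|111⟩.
-0.09853|000⟩ - 0.4927|001⟩ + 0.4927|010⟩ + 0.2956|011⟩ + 0.2956i|100⟩ + 0.2956|101⟩ + 0.4927|111⟩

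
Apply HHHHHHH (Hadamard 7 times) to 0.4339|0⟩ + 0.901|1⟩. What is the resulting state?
0.9439|0⟩ - 0.3303|1⟩

H² = I, so H^7 = H: a single Hadamard. With (a, b) = (0.4339, 0.901), H gives ((a + b)/√2, (a − b)/√2) = (0.9439, -0.3303).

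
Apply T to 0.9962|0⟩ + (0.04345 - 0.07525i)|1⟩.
0.9962|0⟩ + (0.08393 - 0.02249i)|1⟩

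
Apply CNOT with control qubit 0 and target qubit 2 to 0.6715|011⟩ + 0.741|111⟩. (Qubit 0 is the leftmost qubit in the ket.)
0.6715|011⟩ + 0.741|110⟩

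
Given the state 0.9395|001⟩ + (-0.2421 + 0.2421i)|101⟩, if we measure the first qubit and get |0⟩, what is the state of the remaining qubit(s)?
|01⟩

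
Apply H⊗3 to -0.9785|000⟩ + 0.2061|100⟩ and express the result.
-0.2731|000⟩ - 0.2731|001⟩ - 0.2731|010⟩ - 0.2731|011⟩ - 0.4188|100⟩ - 0.4188|101⟩ - 0.4188|110⟩ - 0.4188|111⟩

H⊗3 gives amp(|y⟩) = (1/2√2) Σ_x (−1)^(x·y) amp(|x⟩), where x·y is the number of positions in which both x and y have a 1.
|000⟩: (-0.9785 + 0.2061)/(2√2) = -0.2731
|001⟩: (-0.9785 + 0.2061)/(2√2) = -0.2731
|010⟩: (-0.9785 + 0.2061)/(2√2) = -0.2731
|011⟩: (-0.9785 + 0.2061)/(2√2) = -0.2731
|100⟩: (-0.9785 - 0.2061)/(2√2) = -0.4188
|101⟩: (-0.9785 - 0.2061)/(2√2) = -0.4188
|110⟩: (-0.9785 - 0.2061)/(2√2) = -0.4188
|111⟩: (-0.9785 - 0.2061)/(2√2) = -0.4188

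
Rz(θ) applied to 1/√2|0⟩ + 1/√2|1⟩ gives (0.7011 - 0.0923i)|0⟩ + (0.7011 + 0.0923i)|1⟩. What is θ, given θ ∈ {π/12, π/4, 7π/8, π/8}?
π/12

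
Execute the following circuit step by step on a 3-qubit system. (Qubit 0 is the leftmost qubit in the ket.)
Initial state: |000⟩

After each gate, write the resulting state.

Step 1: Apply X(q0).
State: |100⟩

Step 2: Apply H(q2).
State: 1/√2|100⟩ + 1/√2|101⟩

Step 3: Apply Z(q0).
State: -1/√2|100⟩ - 1/√2|101⟩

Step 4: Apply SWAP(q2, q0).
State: -1/√2|001⟩ - 1/√2|101⟩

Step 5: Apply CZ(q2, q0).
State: -1/√2|001⟩ + 1/√2|101⟩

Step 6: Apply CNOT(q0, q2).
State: -1/√2|001⟩ + 1/√2|100⟩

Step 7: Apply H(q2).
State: -1/2|000⟩ + 1/2|001⟩ + 1/2|100⟩ + 1/2|101⟩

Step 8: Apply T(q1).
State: -1/2|000⟩ + 1/2|001⟩ + 1/2|100⟩ + 1/2|101⟩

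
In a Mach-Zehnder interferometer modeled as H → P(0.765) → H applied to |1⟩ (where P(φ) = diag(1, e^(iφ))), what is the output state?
(0.1393 - 0.3463i)|0⟩ + (0.8607 + 0.3463i)|1⟩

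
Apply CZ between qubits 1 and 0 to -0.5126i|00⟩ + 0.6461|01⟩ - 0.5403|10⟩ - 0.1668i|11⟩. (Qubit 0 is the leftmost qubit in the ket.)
-0.5126i|00⟩ + 0.6461|01⟩ - 0.5403|10⟩ + 0.1668i|11⟩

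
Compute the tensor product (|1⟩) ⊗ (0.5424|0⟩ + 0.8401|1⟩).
0.5424|10⟩ + 0.8401|11⟩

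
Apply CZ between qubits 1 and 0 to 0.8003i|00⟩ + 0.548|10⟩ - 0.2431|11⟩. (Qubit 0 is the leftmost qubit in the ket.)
0.8003i|00⟩ + 0.548|10⟩ + 0.2431|11⟩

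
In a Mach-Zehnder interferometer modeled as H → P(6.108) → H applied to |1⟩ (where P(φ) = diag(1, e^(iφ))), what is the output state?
(0.007653 + 0.08715i)|0⟩ + (0.9923 - 0.08715i)|1⟩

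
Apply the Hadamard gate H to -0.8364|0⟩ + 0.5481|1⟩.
-0.2039|0⟩ - 0.979|1⟩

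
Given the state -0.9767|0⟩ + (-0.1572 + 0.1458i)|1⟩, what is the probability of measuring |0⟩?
0.9539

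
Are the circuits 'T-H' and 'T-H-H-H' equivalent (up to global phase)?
Yes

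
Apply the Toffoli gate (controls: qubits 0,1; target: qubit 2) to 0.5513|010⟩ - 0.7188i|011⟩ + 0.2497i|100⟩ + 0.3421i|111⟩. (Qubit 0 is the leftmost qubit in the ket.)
0.5513|010⟩ - 0.7188i|011⟩ + 0.2497i|100⟩ + 0.3421i|110⟩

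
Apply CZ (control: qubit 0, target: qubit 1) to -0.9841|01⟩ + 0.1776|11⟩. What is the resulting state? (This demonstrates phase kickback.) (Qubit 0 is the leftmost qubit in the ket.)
-0.9841|01⟩ - 0.1776|11⟩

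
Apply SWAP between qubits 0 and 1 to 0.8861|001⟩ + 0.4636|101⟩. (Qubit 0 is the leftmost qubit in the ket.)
0.8861|001⟩ + 0.4636|011⟩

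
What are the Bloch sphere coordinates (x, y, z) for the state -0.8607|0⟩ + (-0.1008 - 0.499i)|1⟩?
(0.1735, 0.859, 0.4816)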